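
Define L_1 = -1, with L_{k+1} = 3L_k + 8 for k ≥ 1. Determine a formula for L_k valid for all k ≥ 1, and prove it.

Claim: L_k = 3^k − 4.

Base case: L_1 = -1, and 3^1 − 4 = 3 − 4 = -1.
Assume L_r = 3^r − 4 for some r ≥ 1.
Then L_{r+1} = 3L_r + 8 = 3·(3^r − 4) + 8 = 3^{r+1} − 12 + 8 = 3^{r+1} − 4.
This completes the inductive step, so L_k = 3^k − 4 for all k ≥ 1.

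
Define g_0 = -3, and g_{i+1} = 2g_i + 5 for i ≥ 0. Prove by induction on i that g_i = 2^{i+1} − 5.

Base case: g_0 = -3, and 2^{0+1} − 5 = 2 − 5 = -3.
Assume g_k = 2^{k+1} − 5 for some k ≥ 0.
Then g_{k+1} = 2g_k + 5 = 2·(2^{k+1} − 5) + 5 = 2^{k+2} − 10 + 5 = 2^{k+2} − 5.
This completes the inductive step, so g_i = 2^{i+1} − 5 for all i ≥ 0.

g_i = 2^{i+1} − 5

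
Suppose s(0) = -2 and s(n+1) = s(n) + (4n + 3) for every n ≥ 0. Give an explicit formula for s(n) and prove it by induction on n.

Claim: s(n) = 2n^2 + n − 2.

Base case: s(0) = -2, and 2·0^2 + 0 − 2 = -2.
Assume s(r) = 2r^2 + r − 2.
Then s(r+1) = s(r) + (4r + 3) = (2r^2 + r − 2) + (4r + 3) = 2r^2 + 5r + 1,
and 2·(r+1)^2 + (r+1) − 2 = 2r^2 + 5r + 1.
By induction, s(n) = 2n^2 + n − 2 for all n ≥ 0.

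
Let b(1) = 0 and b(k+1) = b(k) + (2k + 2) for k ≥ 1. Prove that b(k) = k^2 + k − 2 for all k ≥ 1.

Base case: b(1) = 0, and 1^2 + 1 − 2 = 0.
Assume b(j) = j^2 + j − 2.
Then b(j+1) = b(j) + (2j + 2) = (j^2 + j − 2) + (2j + 2) = j^2 + 3j,
and (j+1)^2 + (j+1) − 2 = j^2 + 3j.
This completes the inductive step, so b(k) = k^2 + k − 2 for all k ≥ 1.

b(k) = k^2 + k − 2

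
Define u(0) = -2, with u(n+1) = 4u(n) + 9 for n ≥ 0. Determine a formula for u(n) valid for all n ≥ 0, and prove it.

Claim: u(n) = 4^n − 3.

Base case: u(0) = -2, and 4^0 − 3 = 1 − 3 = -2.
Assume u(k) = 4^k − 3 for some k ≥ 0.
Then u(k+1) = 4u(k) + 9 = 4·(4^k − 3) + 9 = 4^{k+1} − 12 + 9 = 4^{k+1} − 3.
Hence u(n) = 4^n − 3 for every n ≥ 0, by induction.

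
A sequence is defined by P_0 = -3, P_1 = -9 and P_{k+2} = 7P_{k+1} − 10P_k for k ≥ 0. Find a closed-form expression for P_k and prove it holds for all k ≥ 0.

Claim: P_k = -5^k − 2·2^k.

Base cases: P_0 = -3 and -5^0 − 2·2^0 = -3; P_1 = -9 and -5^1 − 2·2^1 = -9.
Assume P_i = -5^i − 2·2^i for all 0 ≤ i ≤ j, where j ≥ 1.
Then P_{j+1} = 7P_j − 10P_{j−1} = 7·(-5^j − 2·2^j) − 10·(-5^{j−1} − 2·2^{j−1}) = -(7·5 − 10)5^{j−1} − 2·(7·2 − 10)2^{j−1} = -25·5^{j−1} − 8·2^{j−1} = -5^{j+1} − 2·2^{j+1}.
Hence P_k = -5^k − 2·2^k for every k ≥ 0, by strong induction.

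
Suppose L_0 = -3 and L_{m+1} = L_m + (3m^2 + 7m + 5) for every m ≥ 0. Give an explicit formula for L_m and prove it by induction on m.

Claim: L_m = m^3 + 2m^2 + 2m − 3.

Base case: L_0 = -3, and 0^3 + 2·0^2 + 2·0 − 3 = -3.
Assume L_j = j^3 + 2j^2 + 2j − 3.
Then L_{j+1} = L_j + (3j^2 + 7j + 5) = (j^3 + 2j^2 + 2j − 3) + (3j^2 + 7j + 5) = j^3 + 5j^2 + 9j + 2,
and (j+1)^3 + 2·(j+1)^2 + 2·(j+1) − 3 = j^3 + 5j^2 + 9j + 2.
By induction, L_m = m^3 + 2m^2 + 2m − 3 for all m ≥ 0.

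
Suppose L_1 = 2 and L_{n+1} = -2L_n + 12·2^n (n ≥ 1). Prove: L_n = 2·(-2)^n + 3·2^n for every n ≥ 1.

Base case: L_1 = 2, and 2·(-2)^1 + 3·2^1 = -4 + 6 = 2.
Assume L_r = 2·(-2)^r + 3·2^r for some r ≥ 1.
Then L_{r+1} = -2L_r + 12·2^r = -2·(2·(-2)^r + 3·2^r) + 12·2^r = 2·(-2)^{r+1} − 6·2^r + 12·2^r = 2·(-2)^{r+1} + 6·2^r = 2·(-2)^{r+1} + 3·2^{r+1}.
Hence L_n = 2·(-2)^n + 3·2^n for every n ≥ 1, by induction.

L_n = 2·(-2)^n + 3·2^n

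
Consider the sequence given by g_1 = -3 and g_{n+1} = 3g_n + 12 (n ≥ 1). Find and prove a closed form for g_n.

Claim: g_n = 3^n − 6.

Base case: g_1 = -3, and 3^1 − 6 = 3 − 6 = -3.
Assume g_k = 3^k − 6 for some k ≥ 1.
Then g_{k+1} = 3g_k + 12 = 3·(3^k − 6) + 12 = 3^{k+1} − 18 + 12 = 3^{k+1} − 6.
By induction, g_n = 3^n − 6 for all n ≥ 1.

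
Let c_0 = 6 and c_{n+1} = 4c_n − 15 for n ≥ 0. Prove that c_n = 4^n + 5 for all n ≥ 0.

Base case: c_0 = 6, and 4^0 + 5 = 1 + 5 = 6.
Assume c_k = 4^k + 5 for some k ≥ 0.
Then c_{k+1} = 4c_k − 15 = 4·(4^k + 5) − 15 = 4^{k+1} + 20 − 15 = 4^{k+1} + 5.
So the formula holds for k+1, and by induction c_n = 4^n + 5 for all n ≥ 0.

c_n = 4^n + 5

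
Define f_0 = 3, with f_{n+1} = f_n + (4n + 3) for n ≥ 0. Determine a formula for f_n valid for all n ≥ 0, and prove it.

Claim: f_n = 2n^2 + n + 3.

Base case: f_0 = 3, and 2·0^2 + 0 + 3 = 3.
Assume f_j = 2j^2 + j + 3.
Then f_{j+1} = f_j + (4j + 3) = (2j^2 + j + 3) + (4j + 3) = 2j^2 + 5j + 6,
and 2·(j+1)^2 + (j+1) + 3 = 2j^2 + 5j + 6.
Hence f_n = 2n^2 + n + 3 for every n ≥ 0, by induction.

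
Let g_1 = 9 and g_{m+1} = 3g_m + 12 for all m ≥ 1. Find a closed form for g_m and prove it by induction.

Claim: g_m = 5·3^m − 6.

Base case: g_1 = 9, and 5·3^1 − 6 = 15 − 6 = 9.
Assume g_j = 5·3^j − 6 for some j ≥ 1.
Then g_{j+1} = 3g_j + 12 = 3·(5·3^j − 6) + 12 = 15·3^j − 18 + 12 = 5·3^{j+1} − 6.
By induction, g_m = 5·3^m − 6 for all m ≥ 1.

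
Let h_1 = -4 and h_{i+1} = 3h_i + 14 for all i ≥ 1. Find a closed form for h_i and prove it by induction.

Claim: h_i = 3^i − 7.

Base case: h_1 = -4, and 3^1 − 7 = 3 − 7 = -4.
Assume h_j = 3^j − 7 for some j ≥ 1.
Then h_{j+1} = 3h_j + 14 = 3·(3^j − 7) + 14 = 3^{j+1} − 21 + 14 = 3^{j+1} − 7.
Hence h_i = 3^i − 7 for every i ≥ 1, by induction.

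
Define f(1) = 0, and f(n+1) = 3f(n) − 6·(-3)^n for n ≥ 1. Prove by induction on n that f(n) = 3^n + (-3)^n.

Base case: f(1) = 0, and 3^1 + (-3)^1 = 3 − 3 = 0.
Assume f(k) = 3^k + (-3)^k for some k ≥ 1.
Then f(k+1) = 3f(k) − 6·(-3)^k = 3·(3^k + (-3)^k) − 6·(-3)^k = 3^{k+1} + 3·(-3)^k − 6·(-3)^k = 3^{k+1} − 3·(-3)^k = 3^{k+1} + (-3)^{k+1}.
Hence f(n) = 3^n + (-3)^n for every n ≥ 1, by induction.

f(n) = 3^n + (-3)^n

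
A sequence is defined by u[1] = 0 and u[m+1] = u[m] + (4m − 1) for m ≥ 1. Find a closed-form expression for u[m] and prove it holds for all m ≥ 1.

Claim: u[m] = 2m^2 − 3m + 1.

Base case: u[1] = 0, and 2·1^2 − 3·1 + 1 = 0.
Assume u[r] = 2r^2 − 3r + 1.
Then u[r+1] = u[r] + (4r − 1) = (2r^2 − 3r + 1) + (4r − 1) = 2r^2 + r,
and 2·(r+1)^2 − 3·(r+1) + 1 = 2r^2 + r.
This completes the inductive step, so u[m] = 2m^2 − 3m + 1 for all m ≥ 1.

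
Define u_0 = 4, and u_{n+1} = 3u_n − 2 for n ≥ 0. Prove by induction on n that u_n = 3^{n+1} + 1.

Base case: u_0 = 4, and 3^{0+1} + 1 = 3 + 1 = 4.
Assume u_r = 3^{r+1} + 1 for some r ≥ 0.
Then u_{r+1} = 3u_r − 2 = 3·(3^{r+1} + 1) − 2 = 3^{r+2} + 3 − 2 = 3^{r+2} + 1.
So the formula holds for r+1, and by induction u_n = 3^{n+1} + 1 for all n ≥ 0.

u_n = 3^{n+1} + 1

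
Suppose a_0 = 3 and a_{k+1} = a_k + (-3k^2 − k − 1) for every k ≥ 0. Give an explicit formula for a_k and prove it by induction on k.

Claim: a_k = -k^3 + k^2 − k + 3.

Base case: a_0 = 3, and -0^3 + 0^2 − 0 + 3 = 3.
Assume a_j = -j^3 + j^2 − j + 3.
Then a_{j+1} = a_j + (-3j^2 − j − 1) = (-j^3 + j^2 − j + 3) + (-3j^2 − j − 1) = -j^3 − 2j^2 − 2j + 2,
and -(j+1)^3 + (j+1)^2 − (j+1) + 3 = -j^3 − 2j^2 − 2j + 2.
Hence a_k = -k^3 + k^2 − k + 3 for every k ≥ 0, by induction.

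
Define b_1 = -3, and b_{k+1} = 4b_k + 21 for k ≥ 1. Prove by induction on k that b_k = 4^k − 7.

Base case: b_1 = -3, and 4^1 − 7 = 4 − 7 = -3.
Assume b_m = 4^m − 7 for some m ≥ 1.
Then b_{m+1} = 4b_m + 21 = 4·(4^m − 7) + 21 = 4^{m+1} − 28 + 21 = 4^{m+1} − 7.
Hence b_k = 4^k − 7 for every k ≥ 1, by induction.

b_k = 4^k − 7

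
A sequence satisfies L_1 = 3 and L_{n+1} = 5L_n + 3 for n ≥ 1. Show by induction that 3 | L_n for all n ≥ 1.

Base case: L_1 = 3 = 3·1, so 3 | L_1.
Assume 3 | L_k, so L_k = 3t for some integer t.
Then L_{k+1} = 5L_k + 3 = 5·(3t) + 3 = 3(5t + 1), so 3 | L_{k+1}.
Hence 3 | L_n for every n ≥ 1, by induction.

3 | L_n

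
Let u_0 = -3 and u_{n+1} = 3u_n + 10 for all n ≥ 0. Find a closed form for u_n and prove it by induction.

Claim: u_n = 2·3^n − 5.

Base case: u_0 = -3, and 2·3^0 − 5 = 2 − 5 = -3.
Assume u_j = 2·3^j − 5 for some j ≥ 0.
Then u_{j+1} = 3u_j + 10 = 3·(2·3^j − 5) + 10 = 6·3^j − 15 + 10 = 2·3^{j+1} − 5.
This completes the inductive step, so u_n = 2·3^n − 5 for all n ≥ 0.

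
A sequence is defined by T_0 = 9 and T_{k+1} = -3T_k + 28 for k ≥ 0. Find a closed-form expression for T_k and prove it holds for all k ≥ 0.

Claim: T_k = 2·(-3)^k + 7.

Base case: T_0 = 9, and 2·(-3)^0 + 7 = 2 + 7 = 9.
Assume T_m = 2·(-3)^m + 7 for some m ≥ 0.
Then T_{m+1} = -3T_m + 28 = -3·(2·(-3)^m + 7) + 28 = -6·(-3)^m − 21 + 28 = 2·(-3)^{m+1} + 7.
Hence T_k = 2·(-3)^k + 7 for every k ≥ 0, by induction.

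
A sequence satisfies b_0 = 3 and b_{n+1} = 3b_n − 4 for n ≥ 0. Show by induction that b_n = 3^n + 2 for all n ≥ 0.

Base case: b_0 = 3, and 3^0 + 2 = 1 + 2 = 3.
Assume b_r = 3^r + 2 for some r ≥ 0.
Then b_{r+1} = 3b_r − 4 = 3·(3^r + 2) − 4 = 3^{r+1} + 6 − 4 = 3^{r+1} + 2.
Hence b_n = 3^n + 2 for every n ≥ 0, by induction.

b_n = 3^n + 2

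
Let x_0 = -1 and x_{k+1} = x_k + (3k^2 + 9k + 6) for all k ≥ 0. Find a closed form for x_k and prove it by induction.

Claim: x_k = k^3 + 3k^2 + 2k − 1.

Base case: x_0 = -1, and 0^3 + 3·0^2 + 2·0 − 1 = -1.
Assume x_m = m^3 + 3m^2 + 2m − 1.
Then x_{m+1} = x_m + (3m^2 + 9m + 6) = (m^3 + 3m^2 + 2m − 1) + (3m^2 + 9m + 6) = m^3 + 6m^2 + 11m + 5,
and (m+1)^3 + 3·(m+1)^2 + 2·(m+1) − 1 = m^3 + 6m^2 + 11m + 5.
This completes the inductive step, so x_k = k^3 + 3k^2 + 2k − 1 for all k ≥ 0.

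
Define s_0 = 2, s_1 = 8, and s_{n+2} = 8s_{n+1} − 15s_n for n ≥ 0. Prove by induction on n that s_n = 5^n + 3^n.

Base cases: s_0 = 2 and 5^0 + 3^0 = 2; s_1 = 8 and 5^1 + 3^1 = 8.
Assume s_j = 5^j + 3^j for all 0 ≤ j ≤ m, where m ≥ 1.
Then s_{m+1} = 8s_m − 15s_{m−1} = 8·(5^m + 3^m) − 15·(5^{m−1} + 3^{m−1}) = (8·5 − 15)5^{m−1} + (8·3 − 15)3^{m−1} = 25·5^{m−1} + 9·3^{m−1} = 5^{m+1} + 3^{m+1}.
By strong induction, s_n = 5^n + 3^n for all n ≥ 0.

s_n = 5^n + 3^n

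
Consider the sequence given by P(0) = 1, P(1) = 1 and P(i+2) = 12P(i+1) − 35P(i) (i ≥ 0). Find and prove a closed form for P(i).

Claim: P(i) = 3·5^i − 2·7^i.

Base cases: P(0) = 1 and 3·5^0 − 2·7^0 = 1; P(1) = 1 and 3·5^1 − 2·7^1 = 1.
Assume P(j) = 3·5^j − 2·7^j for all 0 ≤ j ≤ k, where k ≥ 1.
Then P(k+1) = 12P(k) − 35P(k−1) = 12·(3·5^k − 2·7^k) − 35·(3·5^{k−1} − 2·7^{k−1}) = 3·(12·5 − 35)5^{k−1} − 2·(12·7 − 35)7^{k−1} = 75·5^{k−1} − 98·7^{k−1} = 3·5^{k+1} − 2·7^{k+1}.
So the formula holds for k+1, and by strong induction P(i) = 3·5^i − 2·7^i for all i ≥ 0.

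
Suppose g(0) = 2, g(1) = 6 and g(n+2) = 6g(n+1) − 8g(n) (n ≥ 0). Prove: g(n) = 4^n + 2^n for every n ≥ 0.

Base cases: g(0) = 2 and 4^0 + 2^0 = 2; g(1) = 6 and 4^1 + 2^1 = 6.
Assume g(j) = 4^j + 2^j for all 0 ≤ j ≤ r, where r ≥ 1.
Then g(r+1) = 6g(r) − 8g(r−1) = 6·(4^r + 2^r) − 8·(4^{r−1} + 2^{r−1}) = (6·4 − 8)4^{r−1} + (6·2 − 8)2^{r−1} = 16·4^{r−1} + 4·2^{r−1} = 4^{r+1} + 2^{r+1}.
So the formula holds for r+1, and by strong induction g(n) = 4^n + 2^n for all n ≥ 0.

g(n) = 4^n + 2^n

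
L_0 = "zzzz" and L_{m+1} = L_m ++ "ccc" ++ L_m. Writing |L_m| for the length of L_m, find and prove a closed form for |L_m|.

Claim: |L_m| = 7·2^m − 3.

Base case: |L_0| = 4, and 7·2^0 − 3 = 4.
Assume |L_k| = 7·2^k − 3.
Then |L_{k+1}| = |L_k| + 3 + |L_k| = 2|L_k| + 3 = 2(7·2^k − 3) + 3 = 7·2^{k+1} − 6 + 3 = 7·2^{k+1} − 3.
This completes the inductive step, so |L_m| = 7·2^m − 3 for all m ≥ 0.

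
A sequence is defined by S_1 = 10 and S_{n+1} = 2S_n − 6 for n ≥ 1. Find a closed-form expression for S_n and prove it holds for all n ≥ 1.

Claim: S_n = 2^{n+1} + 6.

Base case: S_1 = 10, and 2^{1+1} + 6 = 4 + 6 = 10.
Assume S_k = 2^{k+1} + 6 for some k ≥ 1.
Then S_{k+1} = 2S_k − 6 = 2·(2^{k+1} + 6) − 6 = 2^{k+2} + 12 − 6 = 2^{k+2} + 6.
Hence S_n = 2^{n+1} + 6 for every n ≥ 1, by induction.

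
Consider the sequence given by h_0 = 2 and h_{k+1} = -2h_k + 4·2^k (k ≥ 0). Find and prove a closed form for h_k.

Claim: h_k = (-2)^k + 2^k.

Base case: h_0 = 2, and (-2)^0 + 2^0 = 1 + 1 = 2.
Assume h_m = (-2)^m + 2^m for some m ≥ 0.
Then h_{m+1} = -2h_m + 4·2^m = -2·((-2)^m + 2^m) + 4·2^m = (-2)^{m+1} − 2·2^m + 4·2^m = (-2)^{m+1} + 2·2^m = (-2)^{m+1} + 2^{m+1}.
This completes the inductive step, so h_k = (-2)^k + 2^k for all k ≥ 0.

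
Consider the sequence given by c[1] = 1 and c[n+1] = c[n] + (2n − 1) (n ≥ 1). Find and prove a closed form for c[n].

Claim: c[n] = n^2 − 2n + 2.

Base case: c[1] = 1, and 1^2 − 2·1 + 2 = 1.
Assume c[k] = k^2 − 2k + 2.
Then c[k+1] = c[k] + (2k − 1) = (k^2 − 2k + 2) + (2k − 1) = k^2 + 1,
and (k+1)^2 − 2·(k+1) + 2 = k^2 + 1.
Hence c[n] = n^2 − 2n + 2 for every n ≥ 1, by induction.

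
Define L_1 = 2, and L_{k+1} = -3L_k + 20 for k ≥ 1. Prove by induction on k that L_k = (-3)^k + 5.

Base case: L_1 = 2, and (-3)^1 + 5 = -3 + 5 = 2.
Assume L_j = (-3)^j + 5 for some j ≥ 1.
Then L_{j+1} = -3L_j + 20 = -3·((-3)^j + 5) + 20 = -3·(-3)^j − 15 + 20 = (-3)^{j+1} + 5.
This completes the inductive step, so L_k = (-3)^k + 5 for all k ≥ 1.

L_k = (-3)^k + 5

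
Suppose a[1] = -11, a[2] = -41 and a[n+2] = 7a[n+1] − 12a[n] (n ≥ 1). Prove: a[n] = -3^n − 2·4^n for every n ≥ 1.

Base cases: a[1] = -11 and -3^1 − 2·4^1 = -11; a[2] = -41 and -3^2 − 2·4^2 = -41.
Assume a[j] = -3^j − 2·4^j for all 1 ≤ j ≤ k, where k ≥ 2.
Then a[k+1] = 7a[k] − 12a[k−1] = 7·(-3^k − 2·4^k) − 12·(-3^{k−1} − 2·4^{k−1}) = -(7·3 − 12)3^{k−1} − 2·(7·4 − 12)4^{k−1} = -9·3^{k−1} − 32·4^{k−1} = -3^{k+1} − 2·4^{k+1}.
So the formula holds for k+1, and by strong induction a[n] = -3^n − 2·4^n for all n ≥ 1.

a[n] = -3^n − 2·4^n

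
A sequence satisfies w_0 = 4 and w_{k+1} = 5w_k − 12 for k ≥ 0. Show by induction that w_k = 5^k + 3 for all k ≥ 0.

Base case: w_0 = 4, and 5^0 + 3 = 1 + 3 = 4.
Assume w_j = 5^j + 3 for some j ≥ 0.
Then w_{j+1} = 5w_j − 12 = 5·(5^j + 3) − 12 = 5^{j+1} + 15 − 12 = 5^{j+1} + 3.
This completes the inductive step, so w_k = 5^k + 3 for all k ≥ 0.

w_k = 5^k + 3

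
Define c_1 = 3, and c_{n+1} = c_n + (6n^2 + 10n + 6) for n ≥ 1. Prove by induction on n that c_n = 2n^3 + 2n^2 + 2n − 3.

Base case: c_1 = 3, and 2·1^3 + 2·1^2 + 2·1 − 3 = 3.
Assume c_m = 2m^3 + 2m^2 + 2m − 3.
Then c_{m+1} = c_m + (6m^2 + 10m + 6) = (2m^3 + 2m^2 + 2m − 3) + (6m^2 + 10m + 6) = 2m^3 + 8m^2 + 12m + 3,
and 2·(m+1)^3 + 2·(m+1)^2 + 2·(m+1) − 3 = 2m^3 + 8m^2 + 12m + 3.
By induction, c_n = 2n^3 + 2n^2 + 2n − 3 for all n ≥ 1.

c_n = 2n^3 + 2n^2 + 2n − 3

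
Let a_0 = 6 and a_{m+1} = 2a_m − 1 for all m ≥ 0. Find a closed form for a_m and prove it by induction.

Claim: a_m = 5·2^m + 1.

Base case: a_0 = 6, and 5·2^0 + 1 = 5 + 1 = 6.
Assume a_k = 5·2^k + 1 for some k ≥ 0.
Then a_{k+1} = 2a_k − 1 = 2·(5·2^k + 1) − 1 = 10·2^k + 2 − 1 = 5·2^{k+1} + 1.
Hence a_m = 5·2^m + 1 for every m ≥ 0, by induction.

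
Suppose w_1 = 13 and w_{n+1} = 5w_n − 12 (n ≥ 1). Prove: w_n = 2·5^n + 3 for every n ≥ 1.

Base case: w_1 = 13, and 2·5^1 + 3 = 10 + 3 = 13.
Assume w_m = 2·5^m + 3 for some m ≥ 1.
Then w_{m+1} = 5w_m − 12 = 5·(2·5^m + 3) − 12 = 10·5^m + 15 − 12 = 2·5^{m+1} + 3.
Hence w_n = 2·5^n + 3 for every n ≥ 1, by induction.

w_n = 2·5^n + 3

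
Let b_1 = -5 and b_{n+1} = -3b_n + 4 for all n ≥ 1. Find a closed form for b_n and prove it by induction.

Claim: b_n = 2·(-3)^n + 1.

Base case: b_1 = -5, and 2·(-3)^1 + 1 = -6 + 1 = -5.
Assume b_j = 2·(-3)^j + 1 for some j ≥ 1.
Then b_{j+1} = -3b_j + 4 = -3·(2·(-3)^j + 1) + 4 = -6·(-3)^j − 3 + 4 = 2·(-3)^{j+1} + 1.
By induction, b_n = 2·(-3)^n + 1 for all n ≥ 1.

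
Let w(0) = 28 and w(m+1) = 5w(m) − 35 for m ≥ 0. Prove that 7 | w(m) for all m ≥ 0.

Base case: w(0) = 28 = 7·4, so 7 | w(0).
Assume 7 | w(j), so w(j) = 7t for some integer t.
Then w(j+1) = 5w(j) − 35 = 5·(7t) − 35 = 7(5t − 5), so 7 | w(j+1).
By induction, 7 | w(m) for all m ≥ 0.

7 | w(m)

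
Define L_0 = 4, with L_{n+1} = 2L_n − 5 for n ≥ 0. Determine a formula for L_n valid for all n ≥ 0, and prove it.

Claim: L_n = -2^n + 5.

Base case: L_0 = 4, and -2^0 + 5 = -1 + 5 = 4.
Assume L_m = -2^m + 5 for some m ≥ 0.
Then L_{m+1} = 2L_m − 5 = 2·(-2^m + 5) − 5 = -2^{m+1} + 10 − 5 = -2^{m+1} + 5.
This completes the inductive step, so L_n = -2^n + 5 for all n ≥ 0.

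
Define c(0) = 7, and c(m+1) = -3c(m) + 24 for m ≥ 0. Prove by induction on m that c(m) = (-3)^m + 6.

Base case: c(0) = 7, and (-3)^0 + 6 = 1 + 6 = 7.
Assume c(k) = (-3)^k + 6 for some k ≥ 0.
Then c(k+1) = -3c(k) + 24 = -3·((-3)^k + 6) + 24 = -3·(-3)^k − 18 + 24 = (-3)^{k+1} + 6.
So the formula holds for k+1, and by induction c(m) = (-3)^m + 6 for all m ≥ 0.

c(m) = (-3)^m + 6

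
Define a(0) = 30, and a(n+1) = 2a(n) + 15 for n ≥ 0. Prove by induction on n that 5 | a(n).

Base case: a(0) = 30 = 5·6, so 5 | a(0).
Assume 5 | a(r), so a(r) = 5t for some integer t.
Then a(r+1) = 2a(r) + 15 = 2·(5t) + 15 = 5(2t + 3), so 5 | a(r+1).
So the property holds for r+1, and by induction 5 | a(n) for all n ≥ 0.

5 | a(n)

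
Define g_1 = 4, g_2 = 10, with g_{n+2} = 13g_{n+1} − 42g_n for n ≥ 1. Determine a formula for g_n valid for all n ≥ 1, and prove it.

Claim: g_n = 3·6^n − 2·7^n.

Base cases: g_1 = 4 and 3·6^1 − 2·7^1 = 4; g_2 = 10 and 3·6^2 − 2·7^2 = 10.
Assume g_j = 3·6^j − 2·7^j for all 1 ≤ j ≤ k, where k ≥ 2.
Then g_{k+1} = 13g_k − 42g_{k−1} = 13·(3·6^k − 2·7^k) − 42·(3·6^{k−1} − 2·7^{k−1}) = 3·(13·6 − 42)6^{k−1} − 2·(13·7 − 42)7^{k−1} = 108·6^{k−1} − 98·7^{k−1} = 3·6^{k+1} − 2·7^{k+1}.
So the formula holds for k+1, and by strong induction g_n = 3·6^n − 2·7^n for all n ≥ 1.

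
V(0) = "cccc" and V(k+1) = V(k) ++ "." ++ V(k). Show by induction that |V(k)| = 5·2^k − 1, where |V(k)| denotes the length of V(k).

Base case: |V(0)| = 4, and 5·2^0 − 1 = 4.
Assume |V(m)| = 5·2^m − 1.
Then |V(m+1)| = |V(m)| + 1 + |V(m)| = 2|V(m)| + 1 = 2(5·2^m − 1) + 1 = 5·2^{m+1} − 2 + 1 = 5·2^{m+1} − 1.
This completes the inductive step, so |V(k)| = 5·2^k − 1 for all k ≥ 0.

|V(k)| = 5·2^k − 1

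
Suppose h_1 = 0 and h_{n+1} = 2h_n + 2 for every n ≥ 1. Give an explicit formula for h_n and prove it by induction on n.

Claim: h_n = 2^n − 2.

Base case: h_1 = 0, and 2^1 − 2 = 2 − 2 = 0.
Assume h_r = 2^r − 2 for some r ≥ 1.
Then h_{r+1} = 2h_r + 2 = 2·(2^r − 2) + 2 = 2^{r+1} − 4 + 2 = 2^{r+1} − 2.
So the formula holds for r+1, and by induction h_n = 2^n − 2 for all n ≥ 1.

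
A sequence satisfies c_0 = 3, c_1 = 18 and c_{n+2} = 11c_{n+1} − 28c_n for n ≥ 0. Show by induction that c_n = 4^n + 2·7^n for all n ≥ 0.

Base cases: c_0 = 3 and 4^0 + 2·7^0 = 3; c_1 = 18 and 4^1 + 2·7^1 = 18.
Assume c_j = 4^j + 2·7^j for all 0 ≤ j ≤ r, where r ≥ 1.
Then c_{r+1} = 11c_r − 28c_{r−1} = 11·(4^r + 2·7^r) − 28·(4^{r−1} + 2·7^{r−1}) = (11·4 − 28)4^{r−1} + 2·(11·7 − 28)7^{r−1} = 16·4^{r−1} + 98·7^{r−1} = 4^{r+1} + 2·7^{r+1}.
So the formula holds for r+1, and by strong induction c_n = 4^n + 2·7^n for all n ≥ 0.

c_n = 4^n + 2·7^n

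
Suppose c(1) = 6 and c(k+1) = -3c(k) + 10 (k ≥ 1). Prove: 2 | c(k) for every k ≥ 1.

Base case: c(1) = 6 = 2·3, so 2 | c(1).
Assume 2 | c(j), so c(j) = 2t for some integer t.
Then c(j+1) = -3c(j) + 10 = -3·(2t) + 10 = 2(-3t + 5), so 2 | c(j+1).
This completes the inductive step, so 2 | c(k) for all k ≥ 1.

2 | c(k)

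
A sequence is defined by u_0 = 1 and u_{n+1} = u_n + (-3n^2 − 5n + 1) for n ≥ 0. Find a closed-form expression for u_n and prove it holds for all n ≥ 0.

Claim: u_n = -n^3 − n^2 + 3n + 1.

Base case: u_0 = 1, and -0^3 − 0^2 + 3·0 + 1 = 1.
Assume u_m = -m^3 − m^2 + 3m + 1.
Then u_{m+1} = u_m + (-3m^2 − 5m + 1) = (-m^3 − m^2 + 3m + 1) + (-3m^2 − 5m + 1) = -m^3 − 4m^2 − 2m + 2,
and -(m+1)^3 − (m+1)^2 + 3·(m+1) + 1 = -m^3 − 4m^2 − 2m + 2.
Hence u_n = -n^3 − n^2 + 3n + 1 for every n ≥ 0, by induction.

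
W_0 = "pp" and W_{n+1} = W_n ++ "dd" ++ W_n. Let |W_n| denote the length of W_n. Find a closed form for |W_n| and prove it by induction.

Claim: |W_n| = 2^{n+2} − 2.

Base case: |W_0| = 2, and 2^{0+2} − 2 = 2.
Assume |W_j| = 2^{j+2} − 2.
Then |W_{j+1}| = |W_j| + 2 + |W_j| = 2|W_j| + 2 = 2(2^{j+2} − 2) + 2 = 2^{j+3} − 4 + 2 = 2^{j+3} − 2.
So the formula holds for j+1, and by induction |W_n| = 2^{n+2} − 2 for all n ≥ 0.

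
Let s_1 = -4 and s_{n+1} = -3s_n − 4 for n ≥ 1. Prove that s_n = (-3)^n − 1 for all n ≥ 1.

Base case: s_1 = -4, and (-3)^1 − 1 = -3 − 1 = -4.
Assume s_m = (-3)^m − 1 for some m ≥ 1.
Then s_{m+1} = -3s_m − 4 = -3·((-3)^m − 1) − 4 = -3·(-3)^m + 3 − 4 = (-3)^{m+1} − 1.
This completes the inductive step, so s_n = (-3)^n − 1 for all n ≥ 1.

s_n = (-3)^n − 1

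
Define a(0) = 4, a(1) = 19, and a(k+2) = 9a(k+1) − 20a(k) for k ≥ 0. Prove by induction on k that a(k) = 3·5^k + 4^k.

Base cases: a(0) = 4 and 3·5^0 + 4^0 = 4; a(1) = 19 and 3·5^1 + 4^1 = 19.
Assume a(j) = 3·5^j + 4^j for all 0 ≤ j ≤ m, where m ≥ 1.
Then a(m+1) = 9a(m) − 20a(m−1) = 9·(3·5^m + 4^m) − 20·(3·5^{m−1} + 4^{m−1}) = 3·(9·5 − 20)5^{m−1} + (9·4 − 20)4^{m−1} = 75·5^{m−1} + 16·4^{m−1} = 3·5^{m+1} + 4^{m+1}.
By strong induction, a(k) = 3·5^k + 4^k for all k ≥ 0.

a(k) = 3·5^k + 4^k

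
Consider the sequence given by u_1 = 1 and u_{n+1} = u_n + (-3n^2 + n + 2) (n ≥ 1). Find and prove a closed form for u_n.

Claim: u_n = -n^3 + 2n^2 + n − 1.

Base case: u_1 = 1, and -1^3 + 2·1^2 + 1 − 1 = 1.
Assume u_m = -m^3 + 2m^2 + m − 1.
Then u_{m+1} = u_m + (-3m^2 + m + 2) = (-m^3 + 2m^2 + m − 1) + (-3m^2 + m + 2) = -m^3 − m^2 + 2m + 1,
and -(m+1)^3 + 2·(m+1)^2 + (m+1) − 1 = -m^3 − m^2 + 2m + 1.
This completes the inductive step, so u_n = -n^3 + 2n^2 + n − 1 for all n ≥ 1.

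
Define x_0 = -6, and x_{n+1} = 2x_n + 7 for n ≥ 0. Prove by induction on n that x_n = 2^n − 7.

Base case: x_0 = -6, and 2^0 − 7 = 1 − 7 = -6.
Assume x_k = 2^k − 7 for some k ≥ 0.
Then x_{k+1} = 2x_k + 7 = 2·(2^k − 7) + 7 = 2^{k+1} − 14 + 7 = 2^{k+1} − 7.
This completes the inductive step, so x_n = 2^n − 7 for all n ≥ 0.

x_n = 2^n − 7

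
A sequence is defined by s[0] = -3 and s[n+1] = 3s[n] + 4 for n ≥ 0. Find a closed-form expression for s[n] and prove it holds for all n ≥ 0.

Claim: s[n] = -3^n − 2.

Base case: s[0] = -3, and -3^0 − 2 = -1 − 2 = -3.
Assume s[j] = -3^j − 2 for some j ≥ 0.
Then s[j+1] = 3s[j] + 4 = 3·(-3^j − 2) + 4 = -3^{j+1} − 6 + 4 = -3^{j+1} − 2.
This completes the inductive step, so s[n] = -3^n − 2 for all n ≥ 0.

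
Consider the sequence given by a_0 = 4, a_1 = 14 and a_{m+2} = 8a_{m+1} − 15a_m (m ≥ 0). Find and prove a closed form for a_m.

Claim: a_m = 3·3^m + 5^m.

Base cases: a_0 = 4 and 3·3^0 + 5^0 = 4; a_1 = 14 and 3·3^1 + 5^1 = 14.
Assume a_j = 3·3^j + 5^j for all 0 ≤ j ≤ k, where k ≥ 1.
Then a_{k+1} = 8a_k − 15a_{k−1} = 8·(3·3^k + 5^k) − 15·(3·3^{k−1} + 5^{k−1}) = 3·(8·3 − 15)3^{k−1} + (8·5 − 15)5^{k−1} = 27·3^{k−1} + 25·5^{k−1} = 3·3^{k+1} + 5^{k+1}.
By strong induction, a_m = 3·3^m + 5^m for all m ≥ 0.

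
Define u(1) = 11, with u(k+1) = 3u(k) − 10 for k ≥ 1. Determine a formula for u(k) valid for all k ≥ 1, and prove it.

Claim: u(k) = 2·3^k + 5.

Base case: u(1) = 11, and 2·3^1 + 5 = 6 + 5 = 11.
Assume u(r) = 2·3^r + 5 for some r ≥ 1.
Then u(r+1) = 3u(r) − 10 = 3·(2·3^r + 5) − 10 = 6·3^r + 15 − 10 = 2·3^{r+1} + 5.
Hence u(k) = 2·3^k + 5 for every k ≥ 1, by induction.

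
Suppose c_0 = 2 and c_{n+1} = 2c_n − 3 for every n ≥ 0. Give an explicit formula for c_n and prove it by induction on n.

Claim: c_n = -2^n + 3.

Base case: c_0 = 2, and -2^0 + 3 = -1 + 3 = 2.
Assume c_k = -2^k + 3 for some k ≥ 0.
Then c_{k+1} = 2c_k − 3 = 2·(-2^k + 3) − 3 = -2^{k+1} + 6 − 3 = -2^{k+1} + 3.
So the formula holds for k+1, and by induction c_n = -2^n + 3 for all n ≥ 0.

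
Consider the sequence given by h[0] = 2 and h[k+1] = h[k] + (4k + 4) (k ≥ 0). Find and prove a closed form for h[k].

Claim: h[k] = 2k^2 + 2k + 2.

Base case: h[0] = 2, and 2·0^2 + 2·0 + 2 = 2.
Assume h[m] = 2m^2 + 2m + 2.
Then h[m+1] = h[m] + (4m + 4) = (2m^2 + 2m + 2) + (4m + 4) = 2m^2 + 6m + 6,
and 2·(m+1)^2 + 2·(m+1) + 2 = 2m^2 + 6m + 6.
By induction, h[k] = 2k^2 + 2k + 2 for all k ≥ 0.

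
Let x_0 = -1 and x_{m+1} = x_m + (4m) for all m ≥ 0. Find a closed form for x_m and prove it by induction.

Claim: x_m = 2m^2 − 2m − 1.

Base case: x_0 = -1, and 2·0^2 − 2·0 − 1 = -1.
Assume x_r = 2r^2 − 2r − 1.
Then x_{r+1} = x_r + (4r) = (2r^2 − 2r − 1) + (4r) = 2r^2 + 2r − 1,
and 2·(r+1)^2 − 2·(r+1) − 1 = 2r^2 + 2r − 1.
This completes the inductive step, so x_m = 2m^2 − 2m − 1 for all m ≥ 0.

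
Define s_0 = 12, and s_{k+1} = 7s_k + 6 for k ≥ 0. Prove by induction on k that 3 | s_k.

Base case: s_0 = 12 = 3·4, so 3 | s_0.
Assume 3 | s_m, so s_m = 3t for some integer t.
Then s_{m+1} = 7s_m + 6 = 7·(3t) + 6 = 3(7t + 2), so 3 | s_{m+1}.
By induction, 3 | s_k for all k ≥ 0.

3 | s_k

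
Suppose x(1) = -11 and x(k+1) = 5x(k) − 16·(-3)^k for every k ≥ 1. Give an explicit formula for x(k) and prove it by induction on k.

Claim: x(k) = -5^k + 2·(-3)^k.

Base case: x(1) = -11, and -5^1 + 2·(-3)^1 = -5 − 6 = -11.
Assume x(r) = -5^r + 2·(-3)^r for some r ≥ 1.
Then x(r+1) = 5x(r) − 16·(-3)^r = 5·(-5^r + 2·(-3)^r) − 16·(-3)^r = -5^{r+1} + 10·(-3)^r − 16·(-3)^r = -5^{r+1} − 6·(-3)^r = -5^{r+1} + 2·(-3)^{r+1}.
By induction, x(k) = -5^k + 2·(-3)^k for all k ≥ 1.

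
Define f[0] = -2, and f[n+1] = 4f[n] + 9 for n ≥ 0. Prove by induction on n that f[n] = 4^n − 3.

Base case: f[0] = -2, and 4^0 − 3 = 1 − 3 = -2.
Assume f[r] = 4^r − 3 for some r ≥ 0.
Then f[r+1] = 4f[r] + 9 = 4·(4^r − 3) + 9 = 4^{r+1} − 12 + 9 = 4^{r+1} − 3.
By induction, f[n] = 4^n − 3 for all n ≥ 0.

f[n] = 4^n − 3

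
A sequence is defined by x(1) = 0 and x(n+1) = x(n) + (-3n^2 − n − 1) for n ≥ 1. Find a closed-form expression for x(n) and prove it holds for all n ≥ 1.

Claim: x(n) = -n^3 + n^2 − n + 1.

Base case: x(1) = 0, and -1^3 + 1^2 − 1 + 1 = 0.
Assume x(m) = -m^3 + m^2 − m + 1.
Then x(m+1) = x(m) + (-3m^2 − m − 1) = (-m^3 + m^2 − m + 1) + (-3m^2 − m − 1) = -m^3 − 2m^2 − 2m,
and -(m+1)^3 + (m+1)^2 − (m+1) + 1 = -m^3 − 2m^2 − 2m.
This completes the inductive step, so x(n) = -n^3 + n^2 − n + 1 for all n ≥ 1.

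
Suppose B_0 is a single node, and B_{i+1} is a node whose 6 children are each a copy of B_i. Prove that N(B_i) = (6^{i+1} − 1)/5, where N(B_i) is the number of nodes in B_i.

Base case: N(B_0) = 1, and (6^{0+1} − 1)/5 = 1.
Assume N(B_m) = (6^{m+1} − 1)/5.
Then N(B_{m+1}) = 1 + 6N(B_m) = 1 + 6·(6^{m+1} − 1)/5 = 1 + (6^{m+2} − 6)/5 = (5 + 6^{m+2} − 6)/5 = (6^{m+2} − 1)/5.
So the formula holds for m+1, and by induction N(B_i) = (6^{i+1} − 1)/5 for all i ≥ 0.

N(B_i) = (6^{i+1} − 1)/5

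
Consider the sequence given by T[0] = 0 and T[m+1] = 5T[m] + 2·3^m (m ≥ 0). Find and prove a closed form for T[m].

Claim: T[m] = 5^m − 3^m.

Base case: T[0] = 0, and 5^0 − 3^0 = 1 − 1 = 0.
Assume T[k] = 5^k − 3^k for some k ≥ 0.
Then T[k+1] = 5T[k] + 2·3^k = 5·(5^k − 3^k) + 2·3^k = 5^{k+1} − 5·3^k + 2·3^k = 5^{k+1} − 3·3^k = 5^{k+1} − 3^{k+1}.
So the formula holds for k+1, and by induction T[m] = 5^m − 3^m for all m ≥ 0.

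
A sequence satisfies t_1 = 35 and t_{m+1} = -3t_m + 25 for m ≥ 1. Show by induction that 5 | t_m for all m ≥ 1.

Base case: t_1 = 35 = 5·7, so 5 | t_1.
Assume 5 | t_j, so t_j = 5s for some integer s.
Then t_{j+1} = -3t_j + 25 = -3·(5s) + 25 = 5(-3s + 5), so 5 | t_{j+1}.
So the property holds for j+1, and by induction 5 | t_m for all m ≥ 1.

5 | t_m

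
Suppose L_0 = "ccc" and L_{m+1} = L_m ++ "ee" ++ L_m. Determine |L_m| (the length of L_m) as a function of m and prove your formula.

Claim: |L_m| = 5·2^m − 2.

Base case: |L_0| = 3, and 5·2^0 − 2 = 3.
Assume |L_k| = 5·2^k − 2.
Then |L_{k+1}| = |L_k| + 2 + |L_k| = 2|L_k| + 2 = 2(5·2^k − 2) + 2 = 5·2^{k+1} − 4 + 2 = 5·2^{k+1} − 2.
By induction, |L_m| = 5·2^m − 2 for all m ≥ 0.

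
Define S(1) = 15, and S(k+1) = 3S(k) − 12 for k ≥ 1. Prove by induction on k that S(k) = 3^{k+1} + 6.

Base case: S(1) = 15, and 3^{1+1} + 6 = 9 + 6 = 15.
Assume S(r) = 3^{r+1} + 6 for some r ≥ 1.
Then S(r+1) = 3S(r) − 12 = 3·(3^{r+1} + 6) − 12 = 3^{r+2} + 18 − 12 = 3^{r+2} + 6.
By induction, S(k) = 3^{k+1} + 6 for all k ≥ 1.

S(k) = 3^{k+1} + 6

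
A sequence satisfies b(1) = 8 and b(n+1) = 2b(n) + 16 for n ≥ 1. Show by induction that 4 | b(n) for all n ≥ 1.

Base case: b(1) = 8 = 4·2, so 4 | b(1).
Assume 4 | b(j), so b(j) = 4t for some integer t.
Then b(j+1) = 2b(j) + 16 = 2·(4t) + 16 = 4(2t + 4), so 4 | b(j+1).
This completes the inductive step, so 4 | b(n) for all n ≥ 1.

4 | b(n)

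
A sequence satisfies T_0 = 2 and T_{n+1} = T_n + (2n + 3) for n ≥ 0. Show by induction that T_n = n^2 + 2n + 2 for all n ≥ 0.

Base case: T_0 = 2, and 0^2 + 2·0 + 2 = 2.
Assume T_j = j^2 + 2j + 2.
Then T_{j+1} = T_j + (2j + 3) = (j^2 + 2j + 2) + (2j + 3) = j^2 + 4j + 5,
and (j+1)^2 + 2·(j+1) + 2 = j^2 + 4j + 5.
This completes the inductive step, so T_n = n^2 + 2n + 2 for all n ≥ 0.

T_n = n^2 + 2n + 2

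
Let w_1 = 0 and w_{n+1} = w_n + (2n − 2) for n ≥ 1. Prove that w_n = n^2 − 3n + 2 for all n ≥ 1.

Base case: w_1 = 0, and 1^2 − 3·1 + 2 = 0.
Assume w_m = m^2 − 3m + 2.
Then w_{m+1} = w_m + (2m − 2) = (m^2 − 3m + 2) + (2m − 2) = m^2 − m,
and (m+1)^2 − 3·(m+1) + 2 = m^2 − m.
This completes the inductive step, so w_n = n^2 − 3n + 2 for all n ≥ 1.

w_n = n^2 − 3n + 2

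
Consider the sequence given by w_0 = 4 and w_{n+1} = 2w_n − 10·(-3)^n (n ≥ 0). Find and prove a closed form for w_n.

Claim: w_n = 2·2^n + 2·(-3)^n.

Base case: w_0 = 4, and 2·2^0 + 2·(-3)^0 = 2 + 2 = 4.
Assume w_m = 2·2^m + 2·(-3)^m for some m ≥ 0.
Then w_{m+1} = 2w_m − 10·(-3)^m = 2·(2·2^m + 2·(-3)^m) − 10·(-3)^m = 2·2^{m+1} + 4·(-3)^m − 10·(-3)^m = 2·2^{m+1} − 6·(-3)^m = 2·2^{m+1} + 2·(-3)^{m+1}.
This completes the inductive step, so w_n = 2·2^n + 2·(-3)^n for all n ≥ 0.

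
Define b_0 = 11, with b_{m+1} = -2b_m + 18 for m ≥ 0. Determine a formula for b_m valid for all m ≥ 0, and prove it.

Claim: b_m = 5·(-2)^m + 6.

Base case: b_0 = 11, and 5·(-2)^0 + 6 = 5 + 6 = 11.
Assume b_j = 5·(-2)^j + 6 for some j ≥ 0.
Then b_{j+1} = -2b_j + 18 = -2·(5·(-2)^j + 6) + 18 = -10·(-2)^j − 12 + 18 = 5·(-2)^{j+1} + 6.
This completes the inductive step, so b_m = 5·(-2)^m + 6 for all m ≥ 0.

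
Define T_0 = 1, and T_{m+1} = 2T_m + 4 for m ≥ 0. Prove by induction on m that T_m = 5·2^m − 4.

Base case: T_0 = 1, and 5·2^0 − 4 = 5 − 4 = 1.
Assume T_j = 5·2^j − 4 for some j ≥ 0.
Then T_{j+1} = 2T_j + 4 = 2·(5·2^j − 4) + 4 = 10·2^j − 8 + 4 = 5·2^{j+1} − 4.
Hence T_m = 5·2^m − 4 for every m ≥ 0, by induction.

T_m = 5·2^m − 4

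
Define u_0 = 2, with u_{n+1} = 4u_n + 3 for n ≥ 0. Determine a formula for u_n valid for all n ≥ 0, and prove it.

Claim: u_n = 3·4^n − 1.

Base case: u_0 = 2, and 3·4^0 − 1 = 3 − 1 = 2.
Assume u_j = 3·4^j − 1 for some j ≥ 0.
Then u_{j+1} = 4u_j + 3 = 4·(3·4^j − 1) + 3 = 12·4^j − 4 + 3 = 3·4^{j+1} − 1.
So the formula holds for j+1, and by induction u_n = 3·4^n − 1 for all n ≥ 0.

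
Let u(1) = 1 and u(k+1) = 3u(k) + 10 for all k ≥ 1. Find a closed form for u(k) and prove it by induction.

Claim: u(k) = 2·3^k − 5.

Base case: u(1) = 1, and 2·3^1 − 5 = 6 − 5 = 1.
Assume u(m) = 2·3^m − 5 for some m ≥ 1.
Then u(m+1) = 3u(m) + 10 = 3·(2·3^m − 5) + 10 = 6·3^m − 15 + 10 = 2·3^{m+1} − 5.
This completes the inductive step, so u(k) = 2·3^k − 5 for all k ≥ 1.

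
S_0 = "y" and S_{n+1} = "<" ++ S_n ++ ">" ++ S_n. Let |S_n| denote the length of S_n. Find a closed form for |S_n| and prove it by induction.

Claim: |S_n| = 3·2^n − 2.

Base case: |S_0| = 1, and 3·2^0 − 2 = 1.
Assume |S_j| = 3·2^j − 2.
Then |S_{j+1}| = 1 + |S_j| + 1 + |S_j| = 2|S_j| + 2 = 2(3·2^j − 2) + 2 = 3·2^{j+1} − 4 + 2 = 3·2^{j+1} − 2.
This completes the inductive step, so |S_n| = 3·2^n − 2 for all n ≥ 0.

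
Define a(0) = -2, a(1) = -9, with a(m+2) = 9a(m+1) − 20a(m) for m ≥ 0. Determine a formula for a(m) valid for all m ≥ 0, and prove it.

Claim: a(m) = -5^m − 4^m.

Base cases: a(0) = -2 and -5^0 − 4^0 = -2; a(1) = -9 and -5^1 − 4^1 = -9.
Assume a(i) = -5^i − 4^i for all 0 ≤ i ≤ j, where j ≥ 1.
Then a(j+1) = 9a(j) − 20a(j−1) = 9·(-5^j − 4^j) − 20·(-5^{j−1} − 4^{j−1}) = -(9·5 − 20)5^{j−1} − (9·4 − 20)4^{j−1} = -25·5^{j−1} − 16·4^{j−1} = -5^{j+1} − 4^{j+1}.
Hence a(m) = -5^m − 4^m for every m ≥ 0, by strong induction.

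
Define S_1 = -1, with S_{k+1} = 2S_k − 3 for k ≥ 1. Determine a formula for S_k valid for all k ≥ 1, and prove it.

Claim: S_k = -2^{k+1} + 3.

Base case: S_1 = -1, and -2^{1+1} + 3 = -4 + 3 = -1.
Assume S_r = -2^{r+1} + 3 for some r ≥ 1.
Then S_{r+1} = 2S_r − 3 = 2·(-2^{r+1} + 3) − 3 = -2^{r+2} + 6 − 3 = -2^{r+2} + 3.
Hence S_k = -2^{k+1} + 3 for every k ≥ 1, by induction.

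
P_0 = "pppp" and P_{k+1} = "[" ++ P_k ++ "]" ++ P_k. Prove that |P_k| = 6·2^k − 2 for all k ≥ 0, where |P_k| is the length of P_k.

Base case: |P_0| = 4, and 6·2^0 − 2 = 4.
Assume |P_r| = 6·2^r − 2.
Then |P_{r+1}| = 1 + |P_r| + 1 + |P_r| = 2|P_r| + 2 = 2(6·2^r − 2) + 2 = 6·2^{r+1} − 4 + 2 = 6·2^{r+1} − 2.
Hence |P_k| = 6·2^k − 2 for every k ≥ 0, by induction.

|P_k| = 6·2^k − 2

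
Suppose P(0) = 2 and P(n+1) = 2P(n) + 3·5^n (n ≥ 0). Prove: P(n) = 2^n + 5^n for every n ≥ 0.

Base case: P(0) = 2, and 2^0 + 5^0 = 1 + 1 = 2.
Assume P(k) = 2^k + 5^k for some k ≥ 0.
Then P(k+1) = 2P(k) + 3·5^k = 2·(2^k + 5^k) + 3·5^k = 2^{k+1} + 2·5^k + 3·5^k = 2^{k+1} + 5·5^k = 2^{k+1} + 5^{k+1}.
So the formula holds for k+1, and by induction P(n) = 2^n + 5^n for all n ≥ 0.

P(n) = 2^n + 5^n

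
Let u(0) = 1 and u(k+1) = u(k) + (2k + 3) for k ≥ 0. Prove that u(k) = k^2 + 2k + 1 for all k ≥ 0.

Base case: u(0) = 1, and 0^2 + 2·0 + 1 = 1.
Assume u(r) = r^2 + 2r + 1.
Then u(r+1) = u(r) + (2r + 3) = (r^2 + 2r + 1) + (2r + 3) = r^2 + 4r + 4,
and (r+1)^2 + 2·(r+1) + 1 = r^2 + 4r + 4.
This completes the inductive step, so u(k) = k^2 + 2k + 1 for all k ≥ 0.

u(k) = k^2 + 2k + 1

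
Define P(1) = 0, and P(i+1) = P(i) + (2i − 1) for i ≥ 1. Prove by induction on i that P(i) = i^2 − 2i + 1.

Base case: P(1) = 0, and 1^2 − 2·1 + 1 = 0.
Assume P(m) = m^2 − 2m + 1.
Then P(m+1) = P(m) + (2m − 1) = (m^2 − 2m + 1) + (2m − 1) = m^2,
and (m+1)^2 − 2·(m+1) + 1 = m^2.
Hence P(i) = i^2 − 2i + 1 for every i ≥ 1, by induction.

P(i) = i^2 − 2i + 1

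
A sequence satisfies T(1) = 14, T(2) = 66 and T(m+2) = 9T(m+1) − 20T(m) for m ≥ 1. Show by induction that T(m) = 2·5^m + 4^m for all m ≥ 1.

Base cases: T(1) = 14 and 2·5^1 + 4^1 = 14; T(2) = 66 and 2·5^2 + 4^2 = 66.
Assume T(j) = 2·5^j + 4^j for all 1 ≤ j ≤ r, where r ≥ 2.
Then T(r+1) = 9T(r) − 20T(r−1) = 9·(2·5^r + 4^r) − 20·(2·5^{r−1} + 4^{r−1}) = 2·(9·5 − 20)5^{r−1} + (9·4 − 20)4^{r−1} = 50·5^{r−1} + 16·4^{r−1} = 2·5^{r+1} + 4^{r+1}.
By strong induction, T(m) = 2·5^m + 4^m for all m ≥ 1.

T(m) = 2·5^m + 4^m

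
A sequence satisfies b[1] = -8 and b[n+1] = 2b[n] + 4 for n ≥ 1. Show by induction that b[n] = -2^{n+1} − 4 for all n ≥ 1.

Base case: b[1] = -8, and -2^{1+1} − 4 = -4 − 4 = -8.
Assume b[m] = -2^{m+1} − 4 for some m ≥ 1.
Then b[m+1] = 2b[m] + 4 = 2·(-2^{m+1} − 4) + 4 = -2^{m+2} − 8 + 4 = -2^{m+2} − 4.
By induction, b[n] = -2^{n+1} − 4 for all n ≥ 1.

b[n] = -2^{n+1} − 4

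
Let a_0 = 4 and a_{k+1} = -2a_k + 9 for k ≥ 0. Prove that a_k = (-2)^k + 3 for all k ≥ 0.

Base case: a_0 = 4, and (-2)^0 + 3 = 1 + 3 = 4.
Assume a_r = (-2)^r + 3 for some r ≥ 0.
Then a_{r+1} = -2a_r + 9 = -2·((-2)^r + 3) + 9 = -2·(-2)^r − 6 + 9 = (-2)^{r+1} + 3.
So the formula holds for r+1, and by induction a_k = (-2)^k + 3 for all k ≥ 0.

a_k = (-2)^k + 3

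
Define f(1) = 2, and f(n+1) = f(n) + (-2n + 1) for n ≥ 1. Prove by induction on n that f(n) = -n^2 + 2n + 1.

Base case: f(1) = 2, and -1^2 + 2·1 + 1 = 2.
Assume f(j) = -j^2 + 2j + 1.
Then f(j+1) = f(j) + (-2j + 1) = (-j^2 + 2j + 1) + (-2j + 1) = -j^2 + 2,
and -(j+1)^2 + 2·(j+1) + 1 = -j^2 + 2.
Hence f(n) = -n^2 + 2n + 1 for every n ≥ 1, by induction.

f(n) = -n^2 + 2n + 1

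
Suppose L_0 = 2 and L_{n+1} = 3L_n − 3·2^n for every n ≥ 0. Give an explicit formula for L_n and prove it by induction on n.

Claim: L_n = -3^n + 3·2^n.

Base case: L_0 = 2, and -3^0 + 3·2^0 = -1 + 3 = 2.
Assume L_m = -3^m + 3·2^m for some m ≥ 0.
Then L_{m+1} = 3L_m − 3·2^m = 3·(-3^m + 3·2^m) − 3·2^m = -3^{m+1} + 9·2^m − 3·2^m = -3^{m+1} + 6·2^m = -3^{m+1} + 3·2^{m+1}.
Hence L_n = -3^n + 3·2^n for every n ≥ 0, by induction.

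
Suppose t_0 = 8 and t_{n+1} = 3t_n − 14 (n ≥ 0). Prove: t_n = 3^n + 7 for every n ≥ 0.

Base case: t_0 = 8, and 3^0 + 7 = 1 + 7 = 8.
Assume t_m = 3^m + 7 for some m ≥ 0.
Then t_{m+1} = 3t_m − 14 = 3·(3^m + 7) − 14 = 3^{m+1} + 21 − 14 = 3^{m+1} + 7.
This completes the inductive step, so t_n = 3^n + 7 for all n ≥ 0.

t_n = 3^n + 7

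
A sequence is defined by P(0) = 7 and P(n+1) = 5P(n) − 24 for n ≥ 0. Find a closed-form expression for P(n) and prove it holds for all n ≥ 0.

Claim: P(n) = 5^n + 6.

Base case: P(0) = 7, and 5^0 + 6 = 1 + 6 = 7.
Assume P(r) = 5^r + 6 for some r ≥ 0.
Then P(r+1) = 5P(r) − 24 = 5·(5^r + 6) − 24 = 5^{r+1} + 30 − 24 = 5^{r+1} + 6.
This completes the inductive step, so P(n) = 5^n + 6 for all n ≥ 0.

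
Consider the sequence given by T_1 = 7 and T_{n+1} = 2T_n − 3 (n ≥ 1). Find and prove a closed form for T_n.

Claim: T_n = 2^{n+1} + 3.

Base case: T_1 = 7, and 2^{1+1} + 3 = 4 + 3 = 7.
Assume T_r = 2^{r+1} + 3 for some r ≥ 1.
Then T_{r+1} = 2T_r − 3 = 2·(2^{r+1} + 3) − 3 = 2^{r+2} + 6 − 3 = 2^{r+2} + 3.
Hence T_n = 2^{n+1} + 3 for every n ≥ 1, by induction.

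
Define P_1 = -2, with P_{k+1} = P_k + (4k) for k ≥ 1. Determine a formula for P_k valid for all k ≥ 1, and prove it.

Claim: P_k = 2k^2 − 2k − 2.

Base case: P_1 = -2, and 2·1^2 − 2·1 − 2 = -2.
Assume P_r = 2r^2 − 2r − 2.
Then P_{r+1} = P_r + (4r) = (2r^2 − 2r − 2) + (4r) = 2r^2 + 2r − 2,
and 2·(r+1)^2 − 2·(r+1) − 2 = 2r^2 + 2r − 2.
This completes the inductive step, so P_k = 2k^2 − 2k − 2 for all k ≥ 1.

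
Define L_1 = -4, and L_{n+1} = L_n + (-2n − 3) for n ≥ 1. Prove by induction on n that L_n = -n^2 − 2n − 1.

Base case: L_1 = -4, and -1^2 − 2·1 − 1 = -4.
Assume L_m = -m^2 − 2m − 1.
Then L_{m+1} = L_m + (-2m − 3) = (-m^2 − 2m − 1) + (-2m − 3) = -m^2 − 4m − 4,
and -(m+1)^2 − 2·(m+1) − 1 = -m^2 − 4m − 4.
Hence L_n = -n^2 − 2n − 1 for every n ≥ 1, by induction.

L_n = -n^2 − 2n − 1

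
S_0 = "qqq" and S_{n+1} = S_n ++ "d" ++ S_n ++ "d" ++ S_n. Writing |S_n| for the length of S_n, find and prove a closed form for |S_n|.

Claim: |S_n| = 4·3^n − 1.

Base case: |S_0| = 3, and 4·3^0 − 1 = 3.
Assume |S_r| = 4·3^r − 1.
Then |S_{r+1}| = 3|S_r| + 2 = 3(4·3^r − 1) + 2 = 4·3^{r+1} − 3 + 2 = 4·3^{r+1} − 1.
Hence |S_n| = 4·3^n − 1 for every n ≥ 0, by induction.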